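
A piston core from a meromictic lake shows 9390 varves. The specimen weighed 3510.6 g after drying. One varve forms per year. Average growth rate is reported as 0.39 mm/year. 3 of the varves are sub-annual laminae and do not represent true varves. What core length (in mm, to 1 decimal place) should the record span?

3660.9 mm

Adjusted count: 9390 − 3 = 9387 varves.
9387 years at 0.39 mm/year gives 0.39 × 9387 = 3660.9 mm.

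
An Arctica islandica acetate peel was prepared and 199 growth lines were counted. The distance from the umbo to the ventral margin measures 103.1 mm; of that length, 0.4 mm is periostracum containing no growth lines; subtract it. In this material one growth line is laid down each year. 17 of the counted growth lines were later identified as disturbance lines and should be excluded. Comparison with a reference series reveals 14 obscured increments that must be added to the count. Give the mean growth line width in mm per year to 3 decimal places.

0.524 mm per year

After corrections the count is 199 − 17 + 14 = 196 growth lines.
The growth record spans 103.1 − 0.4 = 102.7 mm.
Extension rate ≈ 102.7 / 196 = 0.524 mm per year.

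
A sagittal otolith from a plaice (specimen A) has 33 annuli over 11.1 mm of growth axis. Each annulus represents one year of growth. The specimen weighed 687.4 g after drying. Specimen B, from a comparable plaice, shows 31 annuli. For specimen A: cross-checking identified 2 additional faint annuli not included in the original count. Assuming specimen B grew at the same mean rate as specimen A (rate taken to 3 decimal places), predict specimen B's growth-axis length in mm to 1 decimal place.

9.8 mm

Specimen A: after corrections the count is 33 + 2 = 35 annuli.
A: Mean rate = 11.1 mm / 35 years ≈ 0.317 mm per year.
For B, 0.317 mm/year × 31 years = 9.8 mm.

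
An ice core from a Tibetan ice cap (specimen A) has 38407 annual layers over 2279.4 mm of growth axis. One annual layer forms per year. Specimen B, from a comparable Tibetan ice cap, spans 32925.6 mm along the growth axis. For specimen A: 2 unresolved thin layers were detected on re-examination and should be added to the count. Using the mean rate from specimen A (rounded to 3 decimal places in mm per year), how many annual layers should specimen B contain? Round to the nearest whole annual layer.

Specimen A: correcting the raw count gives 38407 + 2 = 38409 true annual layers.
A: 2279.4 mm over 38409 years gives 2279.4 / 38409 ≈ 0.059 mm/yr.
Specimen B: 32925.6 mm / 0.059 mm per year = 558061.02 years ≈ 558061 annual layers.

558061 annual layers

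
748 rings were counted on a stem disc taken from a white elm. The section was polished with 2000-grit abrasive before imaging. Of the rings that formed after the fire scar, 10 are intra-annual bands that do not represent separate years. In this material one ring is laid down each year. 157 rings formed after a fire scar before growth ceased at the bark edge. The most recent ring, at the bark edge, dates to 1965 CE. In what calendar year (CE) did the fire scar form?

1818 CE

157 rings formed after the fire scar.
Removing the 10 false rings leaves 157 − 10 = 147 true rings beyond the fire scar.
The ring at the bark edge is 1965 CE, so the fire scar dates to 1965 − 147 = 1818 CE.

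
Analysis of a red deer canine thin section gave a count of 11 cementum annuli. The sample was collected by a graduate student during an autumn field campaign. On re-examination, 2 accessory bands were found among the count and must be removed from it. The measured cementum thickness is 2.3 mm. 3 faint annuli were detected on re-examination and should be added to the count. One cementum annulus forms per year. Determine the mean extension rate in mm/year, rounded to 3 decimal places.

0.192 mm/year

After corrections the count is 11 − 2 + 3 = 12 cementum annuli.
Mean rate = 2.3 mm / 12 years ≈ 0.192 mm/year.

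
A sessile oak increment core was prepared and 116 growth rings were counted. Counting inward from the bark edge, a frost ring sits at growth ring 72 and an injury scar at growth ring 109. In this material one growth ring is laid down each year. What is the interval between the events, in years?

The two markers are separated by 109 − 72 = 37 growth rings.
One growth ring per year makes the interval 37 years.

37 years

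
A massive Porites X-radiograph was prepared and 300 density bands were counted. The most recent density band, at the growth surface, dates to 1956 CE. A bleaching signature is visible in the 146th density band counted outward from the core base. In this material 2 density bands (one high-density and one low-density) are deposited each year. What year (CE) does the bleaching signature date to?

1879 CE

300 − 146 = 154 density bands lie beyond the bleaching signature toward the growth surface.
With 2 density bands per year, 154 / 2 = 77 years.
1956 − 77 = 1879 CE.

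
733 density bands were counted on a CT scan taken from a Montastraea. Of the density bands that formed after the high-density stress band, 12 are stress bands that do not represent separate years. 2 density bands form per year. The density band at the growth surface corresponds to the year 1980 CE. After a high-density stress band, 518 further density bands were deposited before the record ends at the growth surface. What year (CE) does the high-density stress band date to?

1727 CE

There are 518 density bands younger than the high-density stress band.
Removing the 12 false density bands leaves 518 − 12 = 506 true density bands beyond the high-density stress band.
Dividing by 2 density bands per year: 506 / 2 = 253 years.
Counting back 253 years from 1980 CE places the high-density stress band in 1980 − 253 = 1727 CE.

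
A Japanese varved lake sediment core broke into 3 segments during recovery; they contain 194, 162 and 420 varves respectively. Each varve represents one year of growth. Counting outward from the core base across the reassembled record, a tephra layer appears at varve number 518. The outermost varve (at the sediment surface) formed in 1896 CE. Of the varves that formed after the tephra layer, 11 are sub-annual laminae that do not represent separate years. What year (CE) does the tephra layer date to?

Total varves = 194 + 162 + 420 = 776.
776 − 518 = 258 varves lie beyond the tephra layer toward the sediment surface.
Excluding 11 false varves: 258 − 11 = 247.
1896 − 247 = 1649 CE.

1649 CE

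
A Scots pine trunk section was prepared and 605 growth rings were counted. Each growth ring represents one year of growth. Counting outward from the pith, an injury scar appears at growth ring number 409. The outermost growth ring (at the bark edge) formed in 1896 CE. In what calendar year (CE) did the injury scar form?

605 − 409 = 196 growth rings lie beyond the injury scar toward the bark edge.
1896 − 196 = 1700 CE.

1700 CE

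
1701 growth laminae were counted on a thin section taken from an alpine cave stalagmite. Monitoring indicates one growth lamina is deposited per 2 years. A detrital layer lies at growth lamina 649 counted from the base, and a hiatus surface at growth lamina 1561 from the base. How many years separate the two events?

1824 years

1561 − 649 = 912 growth laminae lie between the two events.
At 2 years per growth lamina, 912 × 2 = 1824 years.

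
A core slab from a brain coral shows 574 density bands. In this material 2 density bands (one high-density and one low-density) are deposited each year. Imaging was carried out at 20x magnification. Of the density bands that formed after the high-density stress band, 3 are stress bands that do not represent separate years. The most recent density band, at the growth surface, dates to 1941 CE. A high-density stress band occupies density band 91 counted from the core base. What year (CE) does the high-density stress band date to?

1701 CE

574 − 91 = 483 density bands lie beyond the high-density stress band toward the growth surface.
483 − 3 false = 480 true density bands after the high-density stress band.
Dividing by 2 density bands per year: 480 / 2 = 240 years.
The density band at the growth surface is 1941 CE, so the high-density stress band dates to 1941 − 240 = 1701 CE.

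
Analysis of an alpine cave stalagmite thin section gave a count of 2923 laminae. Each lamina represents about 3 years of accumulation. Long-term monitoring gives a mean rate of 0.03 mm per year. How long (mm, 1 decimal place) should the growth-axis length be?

Multiplying by 3 years per lamina: 2923 × 3 = 8769 years.
Predicted length = 0.03 mm/year × 8769 years = 263.1 mm.

263.1 mm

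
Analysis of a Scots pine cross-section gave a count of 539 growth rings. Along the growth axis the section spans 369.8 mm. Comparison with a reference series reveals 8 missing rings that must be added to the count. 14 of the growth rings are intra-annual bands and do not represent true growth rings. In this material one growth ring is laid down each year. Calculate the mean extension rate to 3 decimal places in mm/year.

0.694 mm/year

After corrections the count is 539 − 14 + 8 = 533 growth rings.
Mean rate = 369.8 mm / 533 years ≈ 0.694 mm/year.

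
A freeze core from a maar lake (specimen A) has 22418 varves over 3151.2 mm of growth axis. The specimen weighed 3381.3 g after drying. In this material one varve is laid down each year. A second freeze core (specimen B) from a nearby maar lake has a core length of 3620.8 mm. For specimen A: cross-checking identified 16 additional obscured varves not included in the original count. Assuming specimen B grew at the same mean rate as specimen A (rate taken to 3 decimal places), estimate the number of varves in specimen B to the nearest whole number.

Specimen A: after corrections the count is 22418 + 16 = 22434 varves.
A: 3151.2 mm over 22434 years gives 3151.2 / 22434 ≈ 0.140 mm/yr.
Specimen B: 3620.8 mm / 0.140 mm per year = 25862.86 years ≈ 25863 varves.

25863 varves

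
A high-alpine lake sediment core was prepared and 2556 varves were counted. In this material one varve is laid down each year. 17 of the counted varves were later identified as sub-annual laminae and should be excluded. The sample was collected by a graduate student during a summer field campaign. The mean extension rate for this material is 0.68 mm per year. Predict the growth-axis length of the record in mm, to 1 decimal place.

Correcting the raw count gives 2556 − 17 = 2539 true varves.
2539 years at 0.68 mm/year gives 0.68 × 2539 = 1726.5 mm.

1726.5 mm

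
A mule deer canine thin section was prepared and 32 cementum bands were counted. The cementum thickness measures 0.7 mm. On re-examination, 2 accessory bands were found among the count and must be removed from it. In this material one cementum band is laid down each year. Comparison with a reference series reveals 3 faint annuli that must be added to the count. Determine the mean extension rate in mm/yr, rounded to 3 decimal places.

Correcting the raw count gives 32 − 2 + 3 = 33 true cementum bands.
Mean rate = 0.7 mm / 33 years ≈ 0.021 mm/yr.

0.021 mm/yr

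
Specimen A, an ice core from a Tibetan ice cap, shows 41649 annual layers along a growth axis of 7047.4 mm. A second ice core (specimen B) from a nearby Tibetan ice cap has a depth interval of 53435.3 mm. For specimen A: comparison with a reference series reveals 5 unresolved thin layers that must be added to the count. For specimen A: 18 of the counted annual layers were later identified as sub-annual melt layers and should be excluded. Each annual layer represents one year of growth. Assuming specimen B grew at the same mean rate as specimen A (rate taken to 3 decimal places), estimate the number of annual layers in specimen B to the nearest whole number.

Specimen A: adjusted count: 41649 − 18 + 5 = 41636 annual layers.
A: Extension rate ≈ 7047.4 / 41636 = 0.169 mm/year.
B spans 53435.3 / 0.169 = 316185.21 years ≈ 316185 annual layers.

316185 annual layers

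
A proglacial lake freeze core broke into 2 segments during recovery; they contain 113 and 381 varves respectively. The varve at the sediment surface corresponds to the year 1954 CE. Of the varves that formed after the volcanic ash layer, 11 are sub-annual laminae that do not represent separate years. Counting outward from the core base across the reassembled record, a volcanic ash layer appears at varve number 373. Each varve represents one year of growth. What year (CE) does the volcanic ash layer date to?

Total varves = 113 + 381 = 494.
The volcanic ash layer sits at varve 373 from the core base, so 494 − 373 = 121 varves formed after it.
Removing the 11 false varves leaves 121 − 11 = 110 true varves beyond the volcanic ash layer.
Counting back 110 years from 1954 CE places the volcanic ash layer in 1954 − 110 = 1844 CE.

1844 CE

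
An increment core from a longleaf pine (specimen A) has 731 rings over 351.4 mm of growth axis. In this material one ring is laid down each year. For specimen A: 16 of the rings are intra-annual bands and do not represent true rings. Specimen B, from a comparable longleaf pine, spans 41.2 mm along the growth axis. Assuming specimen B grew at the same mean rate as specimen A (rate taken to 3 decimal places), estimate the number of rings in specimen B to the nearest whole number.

84 rings

Specimen A: true ring count = 731 − 16 = 715.
A: 351.4 mm over 715 years gives 351.4 / 715 ≈ 0.491 mm/yr.
For B, 41.2 / 0.491 = 83.91 years ≈ 84 rings.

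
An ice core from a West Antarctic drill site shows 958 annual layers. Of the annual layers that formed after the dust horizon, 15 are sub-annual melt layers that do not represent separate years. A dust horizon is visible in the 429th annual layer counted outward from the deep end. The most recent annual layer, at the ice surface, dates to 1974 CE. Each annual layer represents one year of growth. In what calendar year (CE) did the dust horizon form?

1460 CE

Between annual layer 429 and the ice surface there are 958 − 429 = 529 annual layers.
529 − 15 false = 514 true annual layers after the dust horizon.
Counting back 514 years from 1974 CE places the dust horizon in 1974 − 514 = 1460 CE.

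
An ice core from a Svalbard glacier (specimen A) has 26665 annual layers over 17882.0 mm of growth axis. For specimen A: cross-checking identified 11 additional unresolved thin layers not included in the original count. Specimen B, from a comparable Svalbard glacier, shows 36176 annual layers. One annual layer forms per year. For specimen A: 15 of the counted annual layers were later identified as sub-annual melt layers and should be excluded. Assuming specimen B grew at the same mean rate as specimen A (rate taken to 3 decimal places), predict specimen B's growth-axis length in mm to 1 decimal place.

24274.1 mm

Specimen A: true annual layer count = 26665 − 15 + 11 = 26661.
A: Mean rate = 17882.0 mm / 26661 years ≈ 0.671 mm per year.
B's length ≈ 0.671 × 36176 = 24274.1 mm.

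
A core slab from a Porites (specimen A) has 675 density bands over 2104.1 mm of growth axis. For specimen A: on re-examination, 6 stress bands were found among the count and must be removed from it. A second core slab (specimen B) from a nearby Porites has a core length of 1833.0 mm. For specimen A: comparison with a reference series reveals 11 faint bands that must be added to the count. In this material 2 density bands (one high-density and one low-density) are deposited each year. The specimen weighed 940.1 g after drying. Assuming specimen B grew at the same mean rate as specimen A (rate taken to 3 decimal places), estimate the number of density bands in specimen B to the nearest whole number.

592 density bands

Specimen A: true density band count = 675 − 6 + 11 = 680.
Specimen A: 680 density bands at 2 per year is 680 / 2 = 340 years.
A: Mean rate = 2104.1 mm / 340 years ≈ 6.189 mm/year.
For B, 1833.0 / 6.189 = 296.17 years; at 2 density bands per year that is 296.17 × 2 ≈ 592 density bands.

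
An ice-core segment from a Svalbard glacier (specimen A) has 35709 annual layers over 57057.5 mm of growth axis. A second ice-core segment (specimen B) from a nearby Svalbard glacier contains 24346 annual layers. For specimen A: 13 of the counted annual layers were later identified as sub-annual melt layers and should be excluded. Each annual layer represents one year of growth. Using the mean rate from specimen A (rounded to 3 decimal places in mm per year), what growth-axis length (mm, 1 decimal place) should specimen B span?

38904.9 mm

Specimen A: correcting the raw count gives 35709 − 13 = 35696 true annual layers.
A: Mean rate = 57057.5 mm / 35696 years ≈ 1.598 mm/yr.
Length of B = 1.598 × 24346 = 38904.9 mm.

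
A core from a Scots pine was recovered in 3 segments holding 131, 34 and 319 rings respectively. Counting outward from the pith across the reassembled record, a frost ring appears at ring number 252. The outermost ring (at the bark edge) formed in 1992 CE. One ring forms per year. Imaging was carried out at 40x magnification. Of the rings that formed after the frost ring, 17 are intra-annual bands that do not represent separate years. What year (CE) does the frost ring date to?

Total rings = 131 + 34 + 319 = 484.
484 − 252 = 232 rings lie beyond the frost ring toward the bark edge.
232 − 17 false = 215 true rings after the frost ring.
Counting back 215 years from 1992 CE places the frost ring in 1992 − 215 = 1777 CE.

1777 CE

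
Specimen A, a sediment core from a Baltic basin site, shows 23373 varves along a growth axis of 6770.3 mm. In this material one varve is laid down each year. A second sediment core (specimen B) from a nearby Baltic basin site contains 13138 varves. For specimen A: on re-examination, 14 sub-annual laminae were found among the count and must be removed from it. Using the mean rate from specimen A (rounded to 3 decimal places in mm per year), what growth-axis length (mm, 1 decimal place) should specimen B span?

3810.0 mm

Specimen A: correcting the raw count gives 23373 − 14 = 23359 true varves.
A: Mean rate = 6770.3 mm / 23359 years ≈ 0.290 mm per year.
B's length ≈ 0.290 × 13138 = 3810.0 mm.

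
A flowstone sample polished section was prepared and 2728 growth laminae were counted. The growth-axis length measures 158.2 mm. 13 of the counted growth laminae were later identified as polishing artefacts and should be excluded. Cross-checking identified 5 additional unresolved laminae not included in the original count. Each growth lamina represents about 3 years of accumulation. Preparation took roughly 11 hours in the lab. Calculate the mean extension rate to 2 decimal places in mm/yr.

True growth lamina count = 2728 − 13 + 5 = 2720.
2720 growth laminae at 3 years each span 2720 × 3 = 8160 years.
Mean rate = 158.2 mm / 8160 years ≈ 0.02 mm/yr.

0.02 mm/yr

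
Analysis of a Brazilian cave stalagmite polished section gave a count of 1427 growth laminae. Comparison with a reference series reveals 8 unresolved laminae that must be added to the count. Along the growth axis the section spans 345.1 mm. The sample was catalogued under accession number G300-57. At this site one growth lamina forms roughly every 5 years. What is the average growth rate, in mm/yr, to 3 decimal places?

Correcting the raw count gives 1427 + 8 = 1435 true growth laminae.
1435 growth laminae at 5 years each span 1435 × 5 = 7175 years.
Extension rate ≈ 345.1 / 7175 = 0.048 mm/yr.

0.048 mm/yr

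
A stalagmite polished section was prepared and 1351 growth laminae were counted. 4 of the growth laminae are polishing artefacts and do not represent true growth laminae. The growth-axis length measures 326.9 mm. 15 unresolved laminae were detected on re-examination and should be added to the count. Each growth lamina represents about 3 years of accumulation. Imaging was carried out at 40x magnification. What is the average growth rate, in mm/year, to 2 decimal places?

0.08 mm/year

Correcting the raw count gives 1351 − 4 + 15 = 1362 true growth laminae.
Multiplying by 3 years per growth lamina: 1362 × 3 = 4086 years.
326.9 mm over 4086 years gives 326.9 / 4086 ≈ 0.08 mm/year.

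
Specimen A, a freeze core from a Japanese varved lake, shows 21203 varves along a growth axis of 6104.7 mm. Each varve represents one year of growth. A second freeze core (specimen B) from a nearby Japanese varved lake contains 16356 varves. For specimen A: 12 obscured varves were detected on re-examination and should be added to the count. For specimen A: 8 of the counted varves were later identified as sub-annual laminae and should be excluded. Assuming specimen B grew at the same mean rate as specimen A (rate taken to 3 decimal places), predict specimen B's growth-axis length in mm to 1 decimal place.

4710.5 mm

Specimen A: true varve count = 21203 − 8 + 12 = 21207.
A: 6104.7 mm over 21207 years gives 6104.7 / 21207 ≈ 0.288 mm/year.
B's length ≈ 0.288 × 16356 = 4710.5 mm.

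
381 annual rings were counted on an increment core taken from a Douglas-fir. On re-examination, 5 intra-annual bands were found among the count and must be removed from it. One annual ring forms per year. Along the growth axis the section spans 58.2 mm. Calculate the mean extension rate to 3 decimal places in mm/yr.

0.155 mm/yr

After corrections the count is 381 − 5 = 376 annual rings.
Extension rate ≈ 58.2 / 376 = 0.155 mm/yr.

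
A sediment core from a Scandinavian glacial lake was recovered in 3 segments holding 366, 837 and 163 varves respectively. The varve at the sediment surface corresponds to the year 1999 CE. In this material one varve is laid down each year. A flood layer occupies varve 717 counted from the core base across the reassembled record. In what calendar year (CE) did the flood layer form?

Total varves = 366 + 837 + 163 = 1366.
1366 − 717 = 649 varves lie beyond the flood layer toward the sediment surface.
1999 − 649 = 1350 CE.

1350 CE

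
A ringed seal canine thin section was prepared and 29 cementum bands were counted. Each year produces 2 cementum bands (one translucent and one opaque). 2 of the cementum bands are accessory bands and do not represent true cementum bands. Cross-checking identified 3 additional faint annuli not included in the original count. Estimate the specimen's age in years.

15 yr

After corrections the count is 29 − 2 + 3 = 30 cementum bands.
With 2 cementum bands per year, 30 / 2 = 15 years.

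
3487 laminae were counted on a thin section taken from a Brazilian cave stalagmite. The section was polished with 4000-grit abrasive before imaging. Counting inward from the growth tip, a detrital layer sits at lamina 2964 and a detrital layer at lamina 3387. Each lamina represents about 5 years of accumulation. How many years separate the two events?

3387 − 2964 = 423 laminae lie between the two events.
At 5 years per lamina, 423 × 5 = 2115 years.

2115 years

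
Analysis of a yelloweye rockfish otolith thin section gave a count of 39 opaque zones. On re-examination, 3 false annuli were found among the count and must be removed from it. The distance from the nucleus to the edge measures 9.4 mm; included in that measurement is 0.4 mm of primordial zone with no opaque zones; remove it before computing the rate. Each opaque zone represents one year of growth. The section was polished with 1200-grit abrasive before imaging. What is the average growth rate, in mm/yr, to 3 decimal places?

After corrections the count is 39 − 3 = 36 opaque zones.
The growth record spans 9.4 − 0.4 = 9.0 mm.
Mean rate = 9.0 mm / 36 years ≈ 0.250 mm/yr.

0.250 mm/yr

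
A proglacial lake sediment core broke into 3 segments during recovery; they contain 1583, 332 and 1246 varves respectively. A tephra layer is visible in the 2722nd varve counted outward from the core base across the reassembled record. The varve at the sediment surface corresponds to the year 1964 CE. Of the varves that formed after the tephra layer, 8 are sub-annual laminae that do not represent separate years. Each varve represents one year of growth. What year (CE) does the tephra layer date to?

1533 CE

Total varves = 1583 + 332 + 1246 = 3161.
3161 − 2722 = 439 varves lie beyond the tephra layer toward the sediment surface.
439 − 8 false = 431 true varves after the tephra layer.
Counting back 431 years from 1964 CE places the tephra layer in 1964 − 431 = 1533 CE.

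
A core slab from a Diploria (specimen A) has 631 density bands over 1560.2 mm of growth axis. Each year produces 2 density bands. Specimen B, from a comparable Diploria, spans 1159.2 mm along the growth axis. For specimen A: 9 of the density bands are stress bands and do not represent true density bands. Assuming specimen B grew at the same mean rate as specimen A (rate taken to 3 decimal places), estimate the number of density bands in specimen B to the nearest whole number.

462 density bands

Specimen A: adjusted count: 631 − 9 = 622 density bands.
Specimen A: 622 density bands at 2 per year is 622 / 2 = 311 years.
A: Mean rate = 1560.2 mm / 311 years ≈ 5.017 mm/yr.
Specimen B: 1159.2 mm / 5.017 mm per year = 231.05 years; at 2 density bands per year that is 231.05 × 2 ≈ 462 density bands.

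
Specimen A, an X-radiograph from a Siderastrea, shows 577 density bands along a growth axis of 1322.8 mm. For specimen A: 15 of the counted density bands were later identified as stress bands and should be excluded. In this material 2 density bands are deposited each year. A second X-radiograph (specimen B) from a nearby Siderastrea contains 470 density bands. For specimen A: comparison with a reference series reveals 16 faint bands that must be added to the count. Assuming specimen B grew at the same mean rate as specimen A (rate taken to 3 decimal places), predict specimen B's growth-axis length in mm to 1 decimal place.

Specimen A: true density band count = 577 − 15 + 16 = 578.
Specimen A: dividing by 2 density bands per year: 578 / 2 = 289 years.
A: Extension rate ≈ 1322.8 / 289 = 4.577 mm per year.
Specimen B: dividing by 2 density bands per year: 470 / 2 = 235 years. Length of B = 4.577 × 235 = 1075.6 mm.

1075.6 mm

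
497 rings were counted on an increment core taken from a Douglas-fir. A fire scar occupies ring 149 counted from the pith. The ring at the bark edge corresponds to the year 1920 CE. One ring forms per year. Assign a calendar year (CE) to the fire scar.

1572 CE

497 − 149 = 348 rings lie beyond the fire scar toward the bark edge.
1920 − 348 = 1572 CE.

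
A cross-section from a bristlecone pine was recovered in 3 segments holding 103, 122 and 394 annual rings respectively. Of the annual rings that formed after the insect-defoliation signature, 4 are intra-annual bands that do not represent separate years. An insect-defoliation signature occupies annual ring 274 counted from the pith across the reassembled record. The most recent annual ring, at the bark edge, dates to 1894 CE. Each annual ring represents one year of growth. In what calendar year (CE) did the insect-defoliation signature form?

1553 CE

Total annual rings = 103 + 122 + 394 = 619.
The insect-defoliation signature sits at annual ring 274 from the pith, so 619 − 274 = 345 annual rings formed after it.
Excluding 4 false annual rings: 345 − 4 = 341.
The annual ring at the bark edge is 1894 CE, so the insect-defoliation signature dates to 1894 − 341 = 1553 CE.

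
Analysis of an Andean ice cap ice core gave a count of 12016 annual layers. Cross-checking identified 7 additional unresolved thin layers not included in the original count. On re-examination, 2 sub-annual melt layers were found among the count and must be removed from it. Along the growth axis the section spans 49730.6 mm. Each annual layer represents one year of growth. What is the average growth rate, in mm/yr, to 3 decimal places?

After corrections the count is 12016 − 2 + 7 = 12021 annual layers.
Mean rate = 49730.6 mm / 12021 years ≈ 4.137 mm/yr.

4.137 mm/yr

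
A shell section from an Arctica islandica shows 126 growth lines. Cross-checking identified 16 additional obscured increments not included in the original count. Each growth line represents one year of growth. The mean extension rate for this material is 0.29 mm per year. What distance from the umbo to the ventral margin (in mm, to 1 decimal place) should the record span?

Adjusted count: 126 + 16 = 142 growth lines.
Predicted length = 0.29 mm/year × 142 years = 41.2 mm.

41.2 mm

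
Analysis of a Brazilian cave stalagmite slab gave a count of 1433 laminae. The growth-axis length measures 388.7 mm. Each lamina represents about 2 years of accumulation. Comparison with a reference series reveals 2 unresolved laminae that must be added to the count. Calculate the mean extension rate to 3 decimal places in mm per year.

Correcting the raw count gives 1433 + 2 = 1435 true laminae.
At 2 years per lamina, 1435 × 2 = 2870 years.
388.7 mm over 2870 years gives 388.7 / 2870 ≈ 0.135 mm per year.

0.135 mm per year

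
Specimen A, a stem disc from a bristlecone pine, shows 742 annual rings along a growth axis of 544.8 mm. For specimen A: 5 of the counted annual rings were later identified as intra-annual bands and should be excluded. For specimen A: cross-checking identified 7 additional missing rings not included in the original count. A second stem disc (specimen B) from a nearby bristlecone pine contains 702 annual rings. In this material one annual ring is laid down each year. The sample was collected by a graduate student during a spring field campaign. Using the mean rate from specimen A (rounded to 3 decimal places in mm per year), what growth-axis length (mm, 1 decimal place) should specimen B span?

Specimen A: adjusted count: 742 − 5 + 7 = 744 annual rings.
A: Extension rate ≈ 544.8 / 744 = 0.732 mm per year.
Length of B = 0.732 × 702 = 513.9 mm.

513.9 mm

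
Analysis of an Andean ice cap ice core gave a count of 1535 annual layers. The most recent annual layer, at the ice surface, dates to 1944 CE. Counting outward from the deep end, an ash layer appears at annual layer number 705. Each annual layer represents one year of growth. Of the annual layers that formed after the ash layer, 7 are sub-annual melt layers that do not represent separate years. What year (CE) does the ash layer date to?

Between annual layer 705 and the ice surface there are 1535 − 705 = 830 annual layers.
Removing the 7 false annual layers leaves 830 − 7 = 823 true annual layers beyond the ash layer.
Counting back 823 years from 1944 CE places the ash layer in 1944 − 823 = 1121 CE.

1121 CE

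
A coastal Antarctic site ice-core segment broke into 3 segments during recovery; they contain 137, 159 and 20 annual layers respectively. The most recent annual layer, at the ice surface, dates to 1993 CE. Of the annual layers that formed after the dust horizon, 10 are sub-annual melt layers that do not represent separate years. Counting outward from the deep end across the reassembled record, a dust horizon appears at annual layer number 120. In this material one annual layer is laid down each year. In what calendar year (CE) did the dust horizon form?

Total annual layers = 137 + 159 + 20 = 316.
316 − 120 = 196 annual layers lie beyond the dust horizon toward the ice surface.
196 − 10 false = 186 true annual layers after the dust horizon.
1993 − 186 = 1807 CE.

1807 CE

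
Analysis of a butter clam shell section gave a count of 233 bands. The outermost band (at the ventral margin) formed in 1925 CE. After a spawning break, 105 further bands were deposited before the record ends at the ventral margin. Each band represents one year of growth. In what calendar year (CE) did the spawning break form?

1820 CE

105 bands formed after the spawning break.
The band at the ventral margin is 1925 CE, so the spawning break dates to 1925 − 105 = 1820 CE.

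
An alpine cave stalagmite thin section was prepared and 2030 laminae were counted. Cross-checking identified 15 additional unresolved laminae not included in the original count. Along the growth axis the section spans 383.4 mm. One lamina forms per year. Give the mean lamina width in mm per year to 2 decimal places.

0.19 mm per year

True lamina count = 2030 + 15 = 2045.
383.4 mm over 2045 years gives 383.4 / 2045 ≈ 0.19 mm per year.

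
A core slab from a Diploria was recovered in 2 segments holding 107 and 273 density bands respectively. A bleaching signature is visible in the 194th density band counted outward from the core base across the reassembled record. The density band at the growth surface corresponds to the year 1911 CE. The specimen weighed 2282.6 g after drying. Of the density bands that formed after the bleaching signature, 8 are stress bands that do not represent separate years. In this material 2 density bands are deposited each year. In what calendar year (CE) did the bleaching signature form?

Total density bands = 107 + 273 = 380.
380 − 194 = 186 density bands lie beyond the bleaching signature toward the growth surface.
Removing the 8 false density bands leaves 186 − 8 = 178 true density bands beyond the bleaching signature.
With 2 density bands per year, 178 / 2 = 89 years.
Counting back 89 years from 1911 CE places the bleaching signature in 1911 − 89 = 1822 CE.

1822 CE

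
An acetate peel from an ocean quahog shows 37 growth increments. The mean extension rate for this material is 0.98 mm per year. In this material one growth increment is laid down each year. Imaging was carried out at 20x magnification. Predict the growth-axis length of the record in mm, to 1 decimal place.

The record spans 37 years at 0.98 mm per year.
Length ≈ 0.98 × 37 = 36.3 mm.

36.3 mm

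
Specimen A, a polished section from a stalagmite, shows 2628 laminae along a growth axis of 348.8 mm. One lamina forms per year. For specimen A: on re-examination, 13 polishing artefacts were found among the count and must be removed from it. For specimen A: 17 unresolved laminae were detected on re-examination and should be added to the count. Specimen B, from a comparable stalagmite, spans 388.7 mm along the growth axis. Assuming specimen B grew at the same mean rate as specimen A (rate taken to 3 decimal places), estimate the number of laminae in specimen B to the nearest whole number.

Specimen A: after corrections the count is 2628 − 13 + 17 = 2632 laminae.
A: Extension rate ≈ 348.8 / 2632 = 0.133 mm/yr.
For B, 388.7 / 0.133 = 2922.56 years ≈ 2923 laminae.

2923 laminae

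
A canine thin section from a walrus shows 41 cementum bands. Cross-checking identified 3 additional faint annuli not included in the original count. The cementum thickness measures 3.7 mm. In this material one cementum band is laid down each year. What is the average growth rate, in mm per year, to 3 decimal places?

0.084 mm per year

True cementum band count = 41 + 3 = 44.
Extension rate ≈ 3.7 / 44 = 0.084 mm per year.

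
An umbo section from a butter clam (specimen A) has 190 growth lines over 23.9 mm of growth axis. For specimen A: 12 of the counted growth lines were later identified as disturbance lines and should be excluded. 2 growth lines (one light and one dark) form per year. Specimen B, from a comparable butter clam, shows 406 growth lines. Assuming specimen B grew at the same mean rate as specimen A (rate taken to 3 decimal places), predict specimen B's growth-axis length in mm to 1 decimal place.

54.6 mm

Specimen A: true growth line count = 190 − 12 = 178.
Specimen A: with 2 growth lines per year, 178 / 2 = 89 years.
A: 23.9 mm over 89 years gives 23.9 / 89 ≈ 0.269 mm per year.
Specimen B: dividing by 2 growth lines per year: 406 / 2 = 203 years. For B, 0.269 mm/year × 203 years = 54.6 mm.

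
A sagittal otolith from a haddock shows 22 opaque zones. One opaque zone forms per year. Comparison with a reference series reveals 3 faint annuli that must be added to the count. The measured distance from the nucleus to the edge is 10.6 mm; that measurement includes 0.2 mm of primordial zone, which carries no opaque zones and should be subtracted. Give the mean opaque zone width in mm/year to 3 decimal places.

0.416 mm/year

After corrections the count is 22 + 3 = 25 opaque zones.
Removing the 0.2 mm offcut leaves 10.6 − 0.2 = 10.4 mm.
Mean rate = 10.4 mm / 25 years ≈ 0.416 mm/year.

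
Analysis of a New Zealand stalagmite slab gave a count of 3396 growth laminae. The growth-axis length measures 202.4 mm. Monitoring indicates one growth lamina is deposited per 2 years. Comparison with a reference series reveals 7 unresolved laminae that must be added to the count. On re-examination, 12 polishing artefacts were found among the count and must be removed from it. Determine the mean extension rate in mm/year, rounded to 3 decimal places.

0.030 mm/year

True growth lamina count = 3396 − 12 + 7 = 3391.
3391 growth laminae at 2 years each span 3391 × 2 = 6782 years.
202.4 mm over 6782 years gives 202.4 / 6782 ≈ 0.030 mm/year.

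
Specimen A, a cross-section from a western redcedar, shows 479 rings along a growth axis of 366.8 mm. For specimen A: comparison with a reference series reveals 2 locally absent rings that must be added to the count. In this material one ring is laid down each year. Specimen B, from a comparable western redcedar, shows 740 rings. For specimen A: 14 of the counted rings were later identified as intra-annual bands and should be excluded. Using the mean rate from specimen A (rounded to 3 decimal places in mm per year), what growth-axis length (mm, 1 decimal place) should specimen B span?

580.9 mm

Specimen A: after corrections the count is 479 − 14 + 2 = 467 rings.
A: Extension rate ≈ 366.8 / 467 = 0.785 mm per year.
B's length ≈ 0.785 × 740 = 580.9 mm.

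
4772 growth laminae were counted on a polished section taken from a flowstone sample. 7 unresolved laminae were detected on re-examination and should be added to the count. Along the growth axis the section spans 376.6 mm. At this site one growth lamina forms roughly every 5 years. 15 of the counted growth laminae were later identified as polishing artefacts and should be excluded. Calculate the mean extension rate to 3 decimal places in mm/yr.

Correcting the raw count gives 4772 − 15 + 7 = 4764 true growth laminae.
Multiplying by 5 years per growth lamina: 4764 × 5 = 23820 years.
Extension rate ≈ 376.6 / 23820 = 0.016 mm/yr.

0.016 mm/yr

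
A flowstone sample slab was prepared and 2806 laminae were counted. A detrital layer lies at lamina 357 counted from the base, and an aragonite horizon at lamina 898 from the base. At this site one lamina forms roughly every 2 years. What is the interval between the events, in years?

Separation: 898 − 357 = 541 laminae.
541 laminae at 2 years each span 541 × 2 = 1082 years.

1082 years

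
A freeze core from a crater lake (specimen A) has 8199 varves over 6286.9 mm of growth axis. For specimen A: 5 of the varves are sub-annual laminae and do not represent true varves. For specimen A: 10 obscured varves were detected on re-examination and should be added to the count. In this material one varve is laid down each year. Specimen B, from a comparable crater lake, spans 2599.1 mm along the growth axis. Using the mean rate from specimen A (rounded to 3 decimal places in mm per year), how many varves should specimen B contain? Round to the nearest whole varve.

3393 varves

Specimen A: correcting the raw count gives 8199 − 5 + 10 = 8204 true varves.
A: Mean rate = 6286.9 mm / 8204 years ≈ 0.766 mm per year.
B spans 2599.1 / 0.766 = 3393.08 years ≈ 3393 varves.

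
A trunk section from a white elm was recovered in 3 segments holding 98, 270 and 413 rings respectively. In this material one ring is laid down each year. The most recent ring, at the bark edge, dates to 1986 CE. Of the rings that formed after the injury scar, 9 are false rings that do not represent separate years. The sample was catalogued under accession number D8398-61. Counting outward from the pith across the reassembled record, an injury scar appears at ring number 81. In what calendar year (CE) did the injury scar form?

Total rings = 98 + 270 + 413 = 781.
The injury scar sits at ring 81 from the pith, so 781 − 81 = 700 rings formed after it.
Removing the 9 false rings leaves 700 − 9 = 691 true rings beyond the injury scar.
1986 − 691 = 1295 CE.

1295 CE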